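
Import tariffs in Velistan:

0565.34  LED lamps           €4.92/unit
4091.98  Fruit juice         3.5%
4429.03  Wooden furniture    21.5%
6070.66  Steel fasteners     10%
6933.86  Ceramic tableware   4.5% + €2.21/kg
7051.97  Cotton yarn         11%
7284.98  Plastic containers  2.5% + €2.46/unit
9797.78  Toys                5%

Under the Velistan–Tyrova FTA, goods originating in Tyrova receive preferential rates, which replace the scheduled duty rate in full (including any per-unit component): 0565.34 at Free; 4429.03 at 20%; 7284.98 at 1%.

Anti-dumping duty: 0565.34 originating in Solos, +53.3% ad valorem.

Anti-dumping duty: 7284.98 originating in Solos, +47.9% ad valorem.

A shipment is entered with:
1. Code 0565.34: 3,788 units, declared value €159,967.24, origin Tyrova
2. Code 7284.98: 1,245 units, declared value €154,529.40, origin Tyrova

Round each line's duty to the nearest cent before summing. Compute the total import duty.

Line 1 (0565.34, Tyrova, 3,788 units, €159,967.24):
Base rate for 0565.34 is €4.92/unit.
Origin Tyrova qualifies under the Velistan–Tyrova agreement and 0565.34 is covered: preferential rate Free applies instead.
The additional-duty order on 0565.34 targets Solos, not Tyrova; it does not apply.
Duty = €159,967.24 × 0% = €0.00.
Line 2 (7284.98, Tyrova, 1,245 units, €154,529.40):
Base rate for 7284.98 is 2.5% + €2.46/unit.
Origin Tyrova qualifies under the Velistan–Tyrova agreement and 7284.98 is covered: preferential rate 1% applies instead.
The additional-duty order on 7284.98 targets Solos, not Tyrova; it does not apply.
Duty = €154,529.40 × 1% = €1,545.29.
Total = €0.00 + €1,545.29 = €1,545.29.

€1,545.29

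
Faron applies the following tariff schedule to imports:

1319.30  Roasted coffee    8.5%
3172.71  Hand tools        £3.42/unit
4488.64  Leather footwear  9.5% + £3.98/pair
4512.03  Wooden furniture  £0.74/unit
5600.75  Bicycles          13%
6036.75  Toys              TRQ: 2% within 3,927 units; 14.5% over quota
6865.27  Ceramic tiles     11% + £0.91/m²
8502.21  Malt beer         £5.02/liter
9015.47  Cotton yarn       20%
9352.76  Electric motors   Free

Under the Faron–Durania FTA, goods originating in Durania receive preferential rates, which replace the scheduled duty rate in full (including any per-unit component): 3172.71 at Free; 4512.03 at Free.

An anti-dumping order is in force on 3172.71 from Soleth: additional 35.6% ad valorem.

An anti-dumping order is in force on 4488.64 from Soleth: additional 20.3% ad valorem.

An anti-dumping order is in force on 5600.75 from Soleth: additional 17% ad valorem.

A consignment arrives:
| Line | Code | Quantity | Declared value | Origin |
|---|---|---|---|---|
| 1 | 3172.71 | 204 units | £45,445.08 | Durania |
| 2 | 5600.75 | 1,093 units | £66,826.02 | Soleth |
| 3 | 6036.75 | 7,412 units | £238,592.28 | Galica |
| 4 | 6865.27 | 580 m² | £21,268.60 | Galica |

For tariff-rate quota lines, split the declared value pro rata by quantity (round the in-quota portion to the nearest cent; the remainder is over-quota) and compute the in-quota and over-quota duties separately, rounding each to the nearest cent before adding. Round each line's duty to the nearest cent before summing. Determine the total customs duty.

Line 1 (3172.71, Durania, 204 units, £45,445.08):
Base rate for 3172.71 is £3.42/unit.
Origin Durania qualifies under the Faron–Durania agreement and 3172.71 is covered: preferential rate Free applies instead.
The additional-duty order on 3172.71 targets Soleth, not Durania; it does not apply.
Duty = £45,445.08 × 0% = £0.00.
Line 2 (5600.75, Soleth, 1,093 units, £66,826.02):
Base rate for 5600.75 is 13%.
Additional duty on 5600.75 from Soleth: +17%. Applied ad valorem rate: 13% + 17% = 30%.
Duty = £66,826.02 × 30% = £20,047.81.
Line 3 (6036.75, Galica, 7,412 units, £238,592.28):
Code 6036.75 is under a tariff-rate quota (threshold 3,927 units). In-quota: 3,927 units at 2%; over-quota: 3,485 units at 14.5%.
Pro-rata value split: in-quota = £238,592.28 × 3,927/7,412 = £126,410.13; over-quota = £238,592.28 − £126,410.13 = £112,182.15.
In-quota duty = £126,410.13 × 2% = £2,528.20. Over-quota duty = £112,182.15 × 14.5% = £16,266.41.
Line duty = £2,528.20 + £16,266.41 = £18,794.61.
Line 4 (6865.27, Galica, 580 m², £21,268.60):
Base rate for 6865.27 is 11% + £0.91/m².
Duty = £21,268.60 × 11% + 580 × £0.91 = £2,867.35.
Total = £0.00 + £20,047.81 + £18,794.61 + £2,867.35 = £41,709.77.

£41,709.77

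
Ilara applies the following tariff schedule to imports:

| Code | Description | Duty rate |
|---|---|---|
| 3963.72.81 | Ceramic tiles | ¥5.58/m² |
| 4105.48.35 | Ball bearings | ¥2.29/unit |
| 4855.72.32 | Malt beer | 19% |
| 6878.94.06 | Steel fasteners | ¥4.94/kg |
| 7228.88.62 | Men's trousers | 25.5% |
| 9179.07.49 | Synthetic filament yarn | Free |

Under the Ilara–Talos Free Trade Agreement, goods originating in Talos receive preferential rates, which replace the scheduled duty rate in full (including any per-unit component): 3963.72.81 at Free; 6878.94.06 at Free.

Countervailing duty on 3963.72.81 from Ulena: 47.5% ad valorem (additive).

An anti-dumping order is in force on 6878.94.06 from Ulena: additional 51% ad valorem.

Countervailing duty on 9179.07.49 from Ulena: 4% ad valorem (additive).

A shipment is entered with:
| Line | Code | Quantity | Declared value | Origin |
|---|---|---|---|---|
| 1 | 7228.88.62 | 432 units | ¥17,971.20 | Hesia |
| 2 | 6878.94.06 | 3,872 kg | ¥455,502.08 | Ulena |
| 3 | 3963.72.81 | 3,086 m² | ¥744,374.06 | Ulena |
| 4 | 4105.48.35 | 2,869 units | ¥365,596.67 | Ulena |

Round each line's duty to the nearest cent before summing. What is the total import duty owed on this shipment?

Line 1 (7228.88.62, Hesia, 432 units, ¥17,971.20):
Base rate for 7228.88.62 is 25.5%.
Duty = ¥17,971.20 × 25.5% = ¥4,582.66.
Line 2 (6878.94.06, Ulena, 3,872 kg, ¥455,502.08):
Base rate for 6878.94.06 is ¥4.94/kg.
6878.94.06 has an FTA preferential rate, but origin Ulena is not Talos; base rate stands.
Additional duty on 6878.94.06 from Ulena: +51% ad valorem. Applied ad valorem rate = 51%.
Duty = ¥455,502.08 × 51% + 3,872 × ¥4.94 = ¥251,433.74.
Line 3 (3963.72.81, Ulena, 3,086 m², ¥744,374.06):
Base rate for 3963.72.81 is ¥5.58/m².
3963.72.81 has an FTA preferential rate, but origin Ulena is not Talos; base rate stands.
Additional duty on 3963.72.81 from Ulena: +47.5% ad valorem. Applied ad valorem rate = 47.5%.
Duty = ¥744,374.06 × 47.5% + 3,086 × ¥5.58 = ¥370,797.56.
Line 4 (4105.48.35, Ulena, 2,869 units, ¥365,596.67):
Base rate for 4105.48.35 is ¥2.29/unit.
Duty = 2,869 × ¥2.29 = ¥6,570.01.
Total = ¥4,582.66 + ¥251,433.74 + ¥370,797.56 + ¥6,570.01 = ¥633,383.97.

¥633,383.97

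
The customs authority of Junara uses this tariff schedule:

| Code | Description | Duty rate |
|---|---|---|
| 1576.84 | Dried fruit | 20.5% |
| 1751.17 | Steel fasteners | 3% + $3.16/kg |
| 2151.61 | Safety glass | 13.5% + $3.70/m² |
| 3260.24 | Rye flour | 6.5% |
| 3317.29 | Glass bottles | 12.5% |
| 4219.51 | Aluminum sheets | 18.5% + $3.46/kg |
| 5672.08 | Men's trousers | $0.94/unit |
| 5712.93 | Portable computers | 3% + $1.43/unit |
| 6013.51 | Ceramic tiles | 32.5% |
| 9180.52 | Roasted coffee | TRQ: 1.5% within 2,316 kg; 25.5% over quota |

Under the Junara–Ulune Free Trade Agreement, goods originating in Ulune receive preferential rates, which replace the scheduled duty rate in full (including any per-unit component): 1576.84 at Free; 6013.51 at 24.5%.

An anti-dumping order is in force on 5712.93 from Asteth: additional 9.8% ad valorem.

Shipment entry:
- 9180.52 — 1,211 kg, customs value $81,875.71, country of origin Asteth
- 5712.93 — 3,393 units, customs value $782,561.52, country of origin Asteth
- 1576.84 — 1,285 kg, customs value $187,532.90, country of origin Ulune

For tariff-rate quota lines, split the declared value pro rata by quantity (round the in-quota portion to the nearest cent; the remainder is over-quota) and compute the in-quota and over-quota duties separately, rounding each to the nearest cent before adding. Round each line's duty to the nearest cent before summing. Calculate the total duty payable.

Line 1 (9180.52, Asteth, 1,211 kg, $81,875.71):
Code 9180.52 is under a tariff-rate quota (threshold 2,316 kg). Quantity 1,211 kg is within the quota, so the in-quota rate 1.5% applies to the full value.
Duty = $81,875.71 × 1.5% = $1,228.14.
Line 2 (5712.93, Asteth, 3,393 units, $782,561.52):
Base rate for 5712.93 is 3% + $1.43/unit.
Additional duty on 5712.93 from Asteth: +9.8%. Applied ad valorem rate: 3% + 9.8% = 12.8%.
Duty = $782,561.52 × 12.8% + 3,393 × $1.43 = $105,019.86.
Line 3 (1576.84, Ulune, 1,285 kg, $187,532.90):
Base rate for 1576.84 is 20.5%.
Origin Ulune qualifies under the Junara–Ulune agreement and 1576.84 is covered: preferential rate Free applies instead.
Duty = $187,532.90 × 0% = $0.00.
Total = $1,228.14 + $105,019.86 + $0.00 = $106,248.00.

$106,248.00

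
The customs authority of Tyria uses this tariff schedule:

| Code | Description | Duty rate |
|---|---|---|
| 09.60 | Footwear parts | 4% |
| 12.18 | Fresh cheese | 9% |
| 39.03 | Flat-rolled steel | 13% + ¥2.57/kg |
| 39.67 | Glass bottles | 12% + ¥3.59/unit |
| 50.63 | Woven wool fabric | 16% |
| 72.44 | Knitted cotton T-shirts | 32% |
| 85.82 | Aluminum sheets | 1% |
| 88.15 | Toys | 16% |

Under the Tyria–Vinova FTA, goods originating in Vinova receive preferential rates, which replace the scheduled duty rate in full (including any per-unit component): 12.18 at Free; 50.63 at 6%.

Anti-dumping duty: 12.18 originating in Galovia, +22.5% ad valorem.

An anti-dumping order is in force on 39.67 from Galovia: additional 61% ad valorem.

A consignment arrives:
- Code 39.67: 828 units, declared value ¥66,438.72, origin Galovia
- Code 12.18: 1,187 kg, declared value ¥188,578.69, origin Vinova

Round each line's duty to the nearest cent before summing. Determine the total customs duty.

Line 1 (39.67, Galovia, 828 units, ¥66,438.72):
Base rate for 39.67 is 12% + ¥3.59/unit.
Additional duty on 39.67 from Galovia: +61%. Applied ad valorem rate: 12% + 61% = 73%.
Duty = ¥66,438.72 × 73% + 828 × ¥3.59 = ¥51,472.79.
Line 2 (12.18, Vinova, 1,187 kg, ¥188,578.69):
Base rate for 12.18 is 9%.
Origin Vinova qualifies under the Tyria–Vinova agreement and 12.18 is covered: preferential rate Free applies instead.
The additional-duty order on 12.18 targets Galovia, not Vinova; it does not apply.
Duty = ¥188,578.69 × 0% = ¥0.00.
Total = ¥51,472.79 + ¥0.00 = ¥51,472.79.

¥51,472.79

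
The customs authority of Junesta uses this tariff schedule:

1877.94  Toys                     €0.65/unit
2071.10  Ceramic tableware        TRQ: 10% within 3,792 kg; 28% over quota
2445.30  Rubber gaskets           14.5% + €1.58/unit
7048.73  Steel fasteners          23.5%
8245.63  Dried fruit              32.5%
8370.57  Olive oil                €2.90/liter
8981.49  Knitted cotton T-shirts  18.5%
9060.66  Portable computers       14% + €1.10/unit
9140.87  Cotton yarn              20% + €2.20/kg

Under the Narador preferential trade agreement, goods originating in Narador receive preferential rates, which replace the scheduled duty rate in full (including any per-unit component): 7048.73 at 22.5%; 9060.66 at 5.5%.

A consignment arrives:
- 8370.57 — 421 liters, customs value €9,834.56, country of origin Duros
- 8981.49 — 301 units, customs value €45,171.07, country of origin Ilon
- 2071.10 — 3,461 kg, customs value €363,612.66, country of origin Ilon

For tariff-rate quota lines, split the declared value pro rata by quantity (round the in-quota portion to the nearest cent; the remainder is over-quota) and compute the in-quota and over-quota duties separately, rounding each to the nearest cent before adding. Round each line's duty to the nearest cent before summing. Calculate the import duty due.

€45,938.82

Line 1 (8370.57, Duros, 421 liters, €9,834.56):
Base rate for 8370.57 is €2.90/liter.
Duty = 421 × €2.90 = €1,220.90.
Line 2 (8981.49, Ilon, 301 units, €45,171.07):
Base rate for 8981.49 is 18.5%.
Duty = €45,171.07 × 18.5% = €8,356.65.
Line 3 (2071.10, Ilon, 3,461 kg, €363,612.66):
Code 2071.10 is under a tariff-rate quota (threshold 3,792 kg). Quantity 3,461 kg is within the quota, so the in-quota rate 10% applies to the full value.
Duty = €363,612.66 × 10% = €36,361.27.
Total = €1,220.90 + €8,356.65 + €36,361.27 = €45,938.82.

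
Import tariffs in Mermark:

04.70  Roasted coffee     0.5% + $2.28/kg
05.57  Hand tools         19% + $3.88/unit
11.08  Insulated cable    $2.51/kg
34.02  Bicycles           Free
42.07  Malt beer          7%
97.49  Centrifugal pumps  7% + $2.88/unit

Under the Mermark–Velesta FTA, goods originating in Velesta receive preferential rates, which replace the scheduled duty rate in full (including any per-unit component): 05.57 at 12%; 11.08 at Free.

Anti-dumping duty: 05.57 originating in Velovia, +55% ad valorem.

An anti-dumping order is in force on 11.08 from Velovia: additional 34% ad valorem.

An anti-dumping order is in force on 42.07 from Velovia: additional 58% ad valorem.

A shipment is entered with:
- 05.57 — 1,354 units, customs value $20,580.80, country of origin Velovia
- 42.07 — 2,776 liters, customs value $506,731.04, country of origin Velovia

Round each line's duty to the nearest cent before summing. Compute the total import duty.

Line 1 (05.57, Velovia, 1,354 units, $20,580.80):
Base rate for 05.57 is 19% + $3.88/unit.
05.57 has an FTA preferential rate, but origin Velovia is not Velesta; base rate stands.
Additional duty on 05.57 from Velovia: +55%. Applied ad valorem rate: 19% + 55% = 74%.
Duty = $20,580.80 × 74% + 1,354 × $3.88 = $20,483.31.
Line 2 (42.07, Velovia, 2,776 liters, $506,731.04):
Base rate for 42.07 is 7%.
Additional duty on 42.07 from Velovia: +58%. Applied ad valorem rate: 7% + 58% = 65%.
Duty = $506,731.04 × 65% = $329,375.18.
Total = $20,483.31 + $329,375.18 = $349,858.49.

$349,858.49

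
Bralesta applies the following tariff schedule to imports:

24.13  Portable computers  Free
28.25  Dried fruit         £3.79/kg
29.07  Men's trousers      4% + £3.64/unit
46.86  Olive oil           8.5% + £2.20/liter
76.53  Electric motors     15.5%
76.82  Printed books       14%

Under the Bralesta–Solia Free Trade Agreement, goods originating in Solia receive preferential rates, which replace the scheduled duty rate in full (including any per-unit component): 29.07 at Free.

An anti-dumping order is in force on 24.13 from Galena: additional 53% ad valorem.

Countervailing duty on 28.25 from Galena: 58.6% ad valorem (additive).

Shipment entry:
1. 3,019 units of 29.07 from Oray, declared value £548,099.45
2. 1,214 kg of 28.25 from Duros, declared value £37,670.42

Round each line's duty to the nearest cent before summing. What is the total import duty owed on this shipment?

Line 1 (29.07, Oray, 3,019 units, £548,099.45):
Base rate for 29.07 is 4% + £3.64/unit.
29.07 has an FTA preferential rate, but origin Oray is not Solia; base rate stands.
Duty = £548,099.45 × 4% + 3,019 × £3.64 = £32,913.14.
Line 2 (28.25, Duros, 1,214 kg, £37,670.42):
Base rate for 28.25 is £3.79/kg.
The additional-duty order on 28.25 targets Galena, not Duros; it does not apply.
Duty = 1,214 × £3.79 = £4,601.06.
Total = £32,913.14 + £4,601.06 = £37,514.20.

£37,514.20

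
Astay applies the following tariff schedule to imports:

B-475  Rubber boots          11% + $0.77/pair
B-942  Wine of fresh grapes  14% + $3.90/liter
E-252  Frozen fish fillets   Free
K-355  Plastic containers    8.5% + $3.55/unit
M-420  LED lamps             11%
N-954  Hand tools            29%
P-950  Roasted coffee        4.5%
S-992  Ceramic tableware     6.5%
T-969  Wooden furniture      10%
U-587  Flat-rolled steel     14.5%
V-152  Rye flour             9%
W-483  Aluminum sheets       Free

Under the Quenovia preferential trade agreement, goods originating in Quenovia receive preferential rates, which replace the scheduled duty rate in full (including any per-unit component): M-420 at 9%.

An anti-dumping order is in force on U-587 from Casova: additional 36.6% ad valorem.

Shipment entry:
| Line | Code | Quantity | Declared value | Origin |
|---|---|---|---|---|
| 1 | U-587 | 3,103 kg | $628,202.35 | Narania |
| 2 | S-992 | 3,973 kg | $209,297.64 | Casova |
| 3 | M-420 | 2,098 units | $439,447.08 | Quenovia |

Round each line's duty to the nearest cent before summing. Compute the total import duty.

Line 1 (U-587, Narania, 3,103 kg, $628,202.35):
Base rate for U-587 is 14.5%.
The additional-duty order on U-587 targets Casova, not Narania; it does not apply.
Duty = $628,202.35 × 14.5% = $91,089.34.
Line 2 (S-992, Casova, 3,973 kg, $209,297.64):
Base rate for S-992 is 6.5%.
Duty = $209,297.64 × 6.5% = $13,604.35.
Line 3 (M-420, Quenovia, 2,098 units, $439,447.08):
Base rate for M-420 is 11%.
Origin Quenovia qualifies under the Astay–Quenovia agreement and M-420 is covered: preferential rate 9% applies instead.
Duty = $439,447.08 × 9% = $39,550.24.
Total = $91,089.34 + $13,604.35 + $39,550.24 = $144,243.93.

$144,243.93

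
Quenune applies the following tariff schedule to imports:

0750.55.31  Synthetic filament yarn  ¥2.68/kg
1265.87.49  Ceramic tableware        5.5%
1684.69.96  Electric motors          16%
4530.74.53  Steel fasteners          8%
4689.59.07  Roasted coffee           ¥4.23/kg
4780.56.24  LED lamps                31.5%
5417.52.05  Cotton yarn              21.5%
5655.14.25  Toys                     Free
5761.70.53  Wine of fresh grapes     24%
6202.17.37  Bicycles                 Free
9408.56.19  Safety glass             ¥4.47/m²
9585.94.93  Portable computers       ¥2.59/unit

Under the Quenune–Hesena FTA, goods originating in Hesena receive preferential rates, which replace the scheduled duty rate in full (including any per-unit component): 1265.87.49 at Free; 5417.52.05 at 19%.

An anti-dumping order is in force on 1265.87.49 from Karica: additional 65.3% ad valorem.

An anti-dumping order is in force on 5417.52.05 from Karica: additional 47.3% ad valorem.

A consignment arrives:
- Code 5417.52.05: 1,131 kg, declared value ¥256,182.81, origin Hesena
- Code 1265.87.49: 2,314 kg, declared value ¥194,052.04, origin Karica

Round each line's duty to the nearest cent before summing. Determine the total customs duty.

Line 1 (5417.52.05, Hesena, 1,131 kg, ¥256,182.81):
Base rate for 5417.52.05 is 21.5%.
Origin Hesena qualifies under the Quenune–Hesena agreement and 5417.52.05 is covered: preferential rate 19% applies instead.
The additional-duty order on 5417.52.05 targets Karica, not Hesena; it does not apply.
Duty = ¥256,182.81 × 19% = ¥48,674.73.
Line 2 (1265.87.49, Karica, 2,314 kg, ¥194,052.04):
Base rate for 1265.87.49 is 5.5%.
1265.87.49 has an FTA preferential rate, but origin Karica is not Hesena; base rate stands.
Additional duty on 1265.87.49 from Karica: +65.3%. Applied ad valorem rate: 5.5% + 65.3% = 70.8%.
Duty = ¥194,052.04 × 70.8% = ¥137,388.84.
Total = ¥48,674.73 + ¥137,388.84 = ¥186,063.57.

¥186,063.57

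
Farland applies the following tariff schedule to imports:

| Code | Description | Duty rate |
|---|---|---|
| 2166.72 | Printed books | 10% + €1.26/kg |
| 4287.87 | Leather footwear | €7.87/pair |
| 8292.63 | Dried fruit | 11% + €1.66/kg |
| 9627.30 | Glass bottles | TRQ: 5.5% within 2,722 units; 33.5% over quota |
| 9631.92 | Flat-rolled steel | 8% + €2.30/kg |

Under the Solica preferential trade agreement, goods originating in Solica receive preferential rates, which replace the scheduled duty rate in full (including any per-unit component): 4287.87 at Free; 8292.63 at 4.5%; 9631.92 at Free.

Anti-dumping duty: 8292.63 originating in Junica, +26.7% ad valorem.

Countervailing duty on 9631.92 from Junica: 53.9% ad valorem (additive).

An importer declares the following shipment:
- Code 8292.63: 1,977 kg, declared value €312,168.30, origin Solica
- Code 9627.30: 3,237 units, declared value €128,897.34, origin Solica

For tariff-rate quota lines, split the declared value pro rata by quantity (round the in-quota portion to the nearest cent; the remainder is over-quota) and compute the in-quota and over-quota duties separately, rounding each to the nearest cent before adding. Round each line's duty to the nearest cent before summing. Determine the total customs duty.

€26,878.97

Line 1 (8292.63, Solica, 1,977 kg, €312,168.30):
Base rate for 8292.63 is 11% + €1.66/kg.
Origin Solica qualifies under the Farland–Solica agreement and 8292.63 is covered: preferential rate 4.5% applies instead.
The additional-duty order on 8292.63 targets Junica, not Solica; it does not apply.
Duty = €312,168.30 × 4.5% = €14,047.57.
Line 2 (9627.30, Solica, 3,237 units, €128,897.34):
Code 9627.30 is under a tariff-rate quota (threshold 2,722 units). In-quota: 2,722 units at 5.5%; over-quota: 515 units at 33.5%.
Pro-rata value split: in-quota = €128,897.34 × 2,722/3,237 = €108,390.04; over-quota = €128,897.34 − €108,390.04 = €20,507.30.
In-quota duty = €108,390.04 × 5.5% = €5,961.45. Over-quota duty = €20,507.30 × 33.5% = €6,869.95.
Line duty = €5,961.45 + €6,869.95 = €12,831.40.
Total = €14,047.57 + €12,831.40 = €26,878.97.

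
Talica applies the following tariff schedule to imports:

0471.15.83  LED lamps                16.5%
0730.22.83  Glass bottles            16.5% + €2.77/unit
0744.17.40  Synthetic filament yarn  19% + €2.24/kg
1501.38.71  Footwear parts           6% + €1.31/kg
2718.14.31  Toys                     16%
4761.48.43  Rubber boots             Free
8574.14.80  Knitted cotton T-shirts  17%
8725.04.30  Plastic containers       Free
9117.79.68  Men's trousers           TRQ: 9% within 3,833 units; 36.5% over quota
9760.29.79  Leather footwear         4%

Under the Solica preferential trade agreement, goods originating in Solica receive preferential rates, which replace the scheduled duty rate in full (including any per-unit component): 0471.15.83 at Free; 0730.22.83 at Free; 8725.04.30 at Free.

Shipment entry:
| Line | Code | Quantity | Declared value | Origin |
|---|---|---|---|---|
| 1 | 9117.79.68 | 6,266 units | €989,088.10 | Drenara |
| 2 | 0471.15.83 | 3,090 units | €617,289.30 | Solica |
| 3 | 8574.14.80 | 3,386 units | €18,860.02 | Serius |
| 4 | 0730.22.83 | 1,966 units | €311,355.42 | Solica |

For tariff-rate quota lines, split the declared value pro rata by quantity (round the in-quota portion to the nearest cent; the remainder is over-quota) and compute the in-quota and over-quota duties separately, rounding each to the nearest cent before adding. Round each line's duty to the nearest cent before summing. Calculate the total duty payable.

€197,837.61

Line 1 (9117.79.68, Drenara, 6,266 units, €989,088.10):
Code 9117.79.68 is under a tariff-rate quota (threshold 3,833 units). In-quota: 3,833 units at 9%; over-quota: 2,433 units at 36.5%.
Pro-rata value split: in-quota = €989,088.10 × 3,833/6,266 = €605,039.05; over-quota = €989,088.10 − €605,039.05 = €384,049.05.
In-quota duty = €605,039.05 × 9% = €54,453.51. Over-quota duty = €384,049.05 × 36.5% = €140,177.90.
Line duty = €54,453.51 + €140,177.90 = €194,631.41.
Line 2 (0471.15.83, Solica, 3,090 units, €617,289.30):
Base rate for 0471.15.83 is 16.5%.
Origin Solica qualifies under the Talica–Solica agreement and 0471.15.83 is covered: preferential rate Free applies instead.
Duty = €617,289.30 × 0% = €0.00.
Line 3 (8574.14.80, Serius, 3,386 units, €18,860.02):
Base rate for 8574.14.80 is 17%.
Duty = €18,860.02 × 17% = €3,206.20.
Line 4 (0730.22.83, Solica, 1,966 units, €311,355.42):
Base rate for 0730.22.83 is 16.5% + €2.77/unit.
Origin Solica qualifies under the Talica–Solica agreement and 0730.22.83 is covered: preferential rate Free applies instead.
Duty = €311,355.42 × 0% = €0.00.
Total = €194,631.41 + €0.00 + €3,206.20 + €0.00 = €197,837.61.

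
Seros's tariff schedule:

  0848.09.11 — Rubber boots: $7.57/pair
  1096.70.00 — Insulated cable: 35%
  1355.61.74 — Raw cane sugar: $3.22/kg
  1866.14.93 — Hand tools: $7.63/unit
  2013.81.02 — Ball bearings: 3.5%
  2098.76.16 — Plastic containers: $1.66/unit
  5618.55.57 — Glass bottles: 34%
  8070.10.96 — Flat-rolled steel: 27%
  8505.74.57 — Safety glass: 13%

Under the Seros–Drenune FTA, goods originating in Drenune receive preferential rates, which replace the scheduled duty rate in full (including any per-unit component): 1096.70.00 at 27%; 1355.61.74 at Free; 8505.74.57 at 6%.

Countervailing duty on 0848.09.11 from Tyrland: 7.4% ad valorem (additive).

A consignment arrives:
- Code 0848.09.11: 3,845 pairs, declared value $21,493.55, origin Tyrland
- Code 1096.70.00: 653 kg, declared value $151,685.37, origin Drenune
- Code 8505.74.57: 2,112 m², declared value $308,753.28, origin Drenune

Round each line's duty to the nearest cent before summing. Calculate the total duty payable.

$90,177.42

Line 1 (0848.09.11, Tyrland, 3,845 pairs, $21,493.55):
Base rate for 0848.09.11 is $7.57/pair.
Additional duty on 0848.09.11 from Tyrland: +7.4% ad valorem. Applied ad valorem rate = 7.4%.
Duty = $21,493.55 × 7.4% + 3,845 × $7.57 = $30,697.17.
Line 2 (1096.70.00, Drenune, 653 kg, $151,685.37):
Base rate for 1096.70.00 is 35%.
Origin Drenune qualifies under the Seros–Drenune agreement and 1096.70.00 is covered: preferential rate 27% applies instead.
Duty = $151,685.37 × 27% = $40,955.05.
Line 3 (8505.74.57, Drenune, 2,112 m², $308,753.28):
Base rate for 8505.74.57 is 13%.
Origin Drenune qualifies under the Seros–Drenune agreement and 8505.74.57 is covered: preferential rate 6% applies instead.
Duty = $308,753.28 × 6% = $18,525.20.
Total = $30,697.17 + $40,955.05 + $18,525.20 = $90,177.42.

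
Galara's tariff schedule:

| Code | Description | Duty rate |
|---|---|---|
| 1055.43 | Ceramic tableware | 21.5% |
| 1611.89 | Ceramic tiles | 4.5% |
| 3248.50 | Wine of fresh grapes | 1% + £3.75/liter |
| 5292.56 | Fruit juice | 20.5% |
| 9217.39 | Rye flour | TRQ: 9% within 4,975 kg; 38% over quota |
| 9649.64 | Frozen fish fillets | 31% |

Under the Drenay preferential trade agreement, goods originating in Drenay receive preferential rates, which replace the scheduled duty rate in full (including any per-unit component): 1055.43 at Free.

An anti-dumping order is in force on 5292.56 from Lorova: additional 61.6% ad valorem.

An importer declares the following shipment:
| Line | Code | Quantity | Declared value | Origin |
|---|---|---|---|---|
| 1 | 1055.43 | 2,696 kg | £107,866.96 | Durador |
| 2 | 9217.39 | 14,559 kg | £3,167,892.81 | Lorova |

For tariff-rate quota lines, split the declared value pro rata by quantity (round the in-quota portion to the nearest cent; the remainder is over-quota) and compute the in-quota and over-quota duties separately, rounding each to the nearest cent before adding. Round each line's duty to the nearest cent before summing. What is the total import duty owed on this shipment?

Line 1 (1055.43, Durador, 2,696 kg, £107,866.96):
Base rate for 1055.43 is 21.5%.
1055.43 has an FTA preferential rate, but origin Durador is not Drenay; base rate stands.
Duty = £107,866.96 × 21.5% = £23,191.40.
Line 2 (9217.39, Lorova, 14,559 kg, £3,167,892.81):
Code 9217.39 is under a tariff-rate quota (threshold 4,975 kg). In-quota: 4,975 kg at 9%; over-quota: 9,584 kg at 38%.
Pro-rata value split: in-quota = £3,167,892.81 × 4,975/14,559 = £1,082,510.25; over-quota = £3,167,892.81 − £1,082,510.25 = £2,085,382.56.
In-quota duty = £1,082,510.25 × 9% = £97,425.92. Over-quota duty = £2,085,382.56 × 38% = £792,445.37.
Line duty = £97,425.92 + £792,445.37 = £889,871.29.
Total = £23,191.40 + £889,871.29 = £913,062.69.

£913,062.69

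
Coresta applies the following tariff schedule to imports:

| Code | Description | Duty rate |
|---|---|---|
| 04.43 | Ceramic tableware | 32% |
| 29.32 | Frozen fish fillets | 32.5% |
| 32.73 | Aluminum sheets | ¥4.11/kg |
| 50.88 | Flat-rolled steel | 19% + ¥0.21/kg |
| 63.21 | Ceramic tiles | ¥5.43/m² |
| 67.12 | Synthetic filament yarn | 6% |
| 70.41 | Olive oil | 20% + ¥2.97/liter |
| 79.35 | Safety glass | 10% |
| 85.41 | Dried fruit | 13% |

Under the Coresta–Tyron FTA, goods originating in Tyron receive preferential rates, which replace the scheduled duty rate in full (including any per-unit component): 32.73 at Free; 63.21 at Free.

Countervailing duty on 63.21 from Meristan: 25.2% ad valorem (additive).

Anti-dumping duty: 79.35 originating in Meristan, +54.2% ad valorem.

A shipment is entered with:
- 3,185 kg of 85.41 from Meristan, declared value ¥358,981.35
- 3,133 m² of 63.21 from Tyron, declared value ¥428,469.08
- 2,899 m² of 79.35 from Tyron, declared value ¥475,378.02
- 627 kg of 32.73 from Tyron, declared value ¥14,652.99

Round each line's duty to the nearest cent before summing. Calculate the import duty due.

¥94,205.38

Line 1 (85.41, Meristan, 3,185 kg, ¥358,981.35):
Base rate for 85.41 is 13%.
Duty = ¥358,981.35 × 13% = ¥46,667.58.
Line 2 (63.21, Tyron, 3,133 m², ¥428,469.08):
Base rate for 63.21 is ¥5.43/m².
Origin Tyron qualifies under the Coresta–Tyron agreement and 63.21 is covered: preferential rate Free applies instead.
The additional-duty order on 63.21 targets Meristan, not Tyron; it does not apply.
Duty = ¥428,469.08 × 0% = ¥0.00.
Line 3 (79.35, Tyron, 2,899 m², ¥475,378.02):
Base rate for 79.35 is 10%.
Origin Tyron is the FTA partner but 79.35 is not on the preference list; base rate stands.
The additional-duty order on 79.35 targets Meristan, not Tyron; it does not apply.
Duty = ¥475,378.02 × 10% = ¥47,537.80.
Line 4 (32.73, Tyron, 627 kg, ¥14,652.99):
Base rate for 32.73 is ¥4.11/kg.
Origin Tyron qualifies under the Coresta–Tyron agreement and 32.73 is covered: preferential rate Free applies instead.
Duty = ¥14,652.99 × 0% = ¥0.00.
Total = ¥46,667.58 + ¥0.00 + ¥47,537.80 + ¥0.00 = ¥94,205.38.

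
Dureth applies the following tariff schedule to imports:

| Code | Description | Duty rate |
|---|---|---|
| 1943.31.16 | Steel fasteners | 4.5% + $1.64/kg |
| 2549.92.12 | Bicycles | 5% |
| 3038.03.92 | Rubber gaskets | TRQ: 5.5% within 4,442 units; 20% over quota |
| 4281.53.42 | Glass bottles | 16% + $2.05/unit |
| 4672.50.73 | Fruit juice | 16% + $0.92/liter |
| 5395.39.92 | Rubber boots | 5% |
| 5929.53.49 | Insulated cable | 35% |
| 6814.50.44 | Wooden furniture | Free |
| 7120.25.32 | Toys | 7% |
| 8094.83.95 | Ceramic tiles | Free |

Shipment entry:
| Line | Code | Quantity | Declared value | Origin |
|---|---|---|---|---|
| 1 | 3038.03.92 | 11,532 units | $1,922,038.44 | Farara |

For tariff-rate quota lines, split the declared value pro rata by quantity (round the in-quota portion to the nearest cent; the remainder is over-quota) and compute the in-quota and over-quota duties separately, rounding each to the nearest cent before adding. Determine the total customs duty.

Line 1 (3038.03.92, Farara, 11,532 units, $1,922,038.44):
Code 3038.03.92 is under a tariff-rate quota (threshold 4,442 units). In-quota: 4,442 units at 5.5%; over-quota: 7,090 units at 20%.
Pro-rata value split: in-quota = $1,922,038.44 × 4,442/11,532 = $740,348.14; over-quota = $1,922,038.44 − $740,348.14 = $1,181,690.30.
In-quota duty = $740,348.14 × 5.5% = $40,719.15. Over-quota duty = $1,181,690.30 × 20% = $236,338.06.
Line duty = $40,719.15 + $236,338.06 = $277,057.21.

$277,057.21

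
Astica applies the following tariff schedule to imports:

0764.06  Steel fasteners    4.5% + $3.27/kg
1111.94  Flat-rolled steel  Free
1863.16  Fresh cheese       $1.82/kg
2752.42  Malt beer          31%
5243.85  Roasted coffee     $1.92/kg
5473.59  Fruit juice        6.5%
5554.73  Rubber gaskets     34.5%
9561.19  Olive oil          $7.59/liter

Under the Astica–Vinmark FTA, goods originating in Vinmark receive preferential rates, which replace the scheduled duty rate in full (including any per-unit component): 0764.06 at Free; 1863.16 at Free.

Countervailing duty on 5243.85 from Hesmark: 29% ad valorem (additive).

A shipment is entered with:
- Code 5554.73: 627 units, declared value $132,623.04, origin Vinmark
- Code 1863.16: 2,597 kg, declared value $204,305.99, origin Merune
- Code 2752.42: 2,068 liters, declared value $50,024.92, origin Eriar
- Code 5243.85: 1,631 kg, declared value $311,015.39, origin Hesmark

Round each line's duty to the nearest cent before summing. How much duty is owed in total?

Line 1 (5554.73, Vinmark, 627 units, $132,623.04):
Base rate for 5554.73 is 34.5%.
Origin Vinmark is the FTA partner but 5554.73 is not on the preference list; base rate stands.
Duty = $132,623.04 × 34.5% = $45,754.95.
Line 2 (1863.16, Merune, 2,597 kg, $204,305.99):
Base rate for 1863.16 is $1.82/kg.
1863.16 has an FTA preferential rate, but origin Merune is not Vinmark; base rate stands.
Duty = 2,597 × $1.82 = $4,726.54.
Line 3 (2752.42, Eriar, 2,068 liters, $50,024.92):
Base rate for 2752.42 is 31%.
Duty = $50,024.92 × 31% = $15,507.73.
Line 4 (5243.85, Hesmark, 1,631 kg, $311,015.39):
Base rate for 5243.85 is $1.92/kg.
Additional duty on 5243.85 from Hesmark: +29% ad valorem. Applied ad valorem rate = 29%.
Duty = $311,015.39 × 29% + 1,631 × $1.92 = $93,325.98.
Total = $45,754.95 + $4,726.54 + $15,507.73 + $93,325.98 = $159,315.20.

$159,315.20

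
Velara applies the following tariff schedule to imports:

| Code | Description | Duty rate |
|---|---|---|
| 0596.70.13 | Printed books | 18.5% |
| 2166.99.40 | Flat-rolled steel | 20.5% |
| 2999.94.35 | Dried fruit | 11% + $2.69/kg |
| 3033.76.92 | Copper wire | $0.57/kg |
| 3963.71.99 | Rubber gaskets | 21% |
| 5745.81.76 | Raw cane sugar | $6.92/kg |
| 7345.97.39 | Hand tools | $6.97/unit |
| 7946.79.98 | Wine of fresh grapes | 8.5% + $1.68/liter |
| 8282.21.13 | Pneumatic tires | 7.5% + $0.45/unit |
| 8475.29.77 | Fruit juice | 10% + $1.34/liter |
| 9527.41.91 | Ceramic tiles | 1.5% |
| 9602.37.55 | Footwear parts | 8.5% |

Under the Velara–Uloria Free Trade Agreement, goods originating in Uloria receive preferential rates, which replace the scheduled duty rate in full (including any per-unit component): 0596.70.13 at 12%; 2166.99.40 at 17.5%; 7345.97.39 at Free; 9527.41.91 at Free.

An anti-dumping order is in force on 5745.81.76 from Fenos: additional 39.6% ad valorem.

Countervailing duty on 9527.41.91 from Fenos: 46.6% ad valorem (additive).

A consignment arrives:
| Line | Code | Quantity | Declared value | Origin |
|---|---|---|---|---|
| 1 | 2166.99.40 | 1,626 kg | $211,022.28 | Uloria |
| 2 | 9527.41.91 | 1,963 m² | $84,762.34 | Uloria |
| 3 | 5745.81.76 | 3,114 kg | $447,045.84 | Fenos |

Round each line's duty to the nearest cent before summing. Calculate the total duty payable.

$235,507.93

Line 1 (2166.99.40, Uloria, 1,626 kg, $211,022.28):
Base rate for 2166.99.40 is 20.5%.
Origin Uloria qualifies under the Velara–Uloria agreement and 2166.99.40 is covered: preferential rate 17.5% applies instead.
Duty = $211,022.28 × 17.5% = $36,928.90.
Line 2 (9527.41.91, Uloria, 1,963 m², $84,762.34):
Base rate for 9527.41.91 is 1.5%.
Origin Uloria qualifies under the Velara–Uloria agreement and 9527.41.91 is covered: preferential rate Free applies instead.
The additional-duty order on 9527.41.91 targets Fenos, not Uloria; it does not apply.
Duty = $84,762.34 × 0% = $0.00.
Line 3 (5745.81.76, Fenos, 3,114 kg, $447,045.84):
Base rate for 5745.81.76 is $6.92/kg.
Additional duty on 5745.81.76 from Fenos: +39.6% ad valorem. Applied ad valorem rate = 39.6%.
Duty = $447,045.84 × 39.6% + 3,114 × $6.92 = $198,579.03.
Total = $36,928.90 + $0.00 + $198,579.03 = $235,507.93.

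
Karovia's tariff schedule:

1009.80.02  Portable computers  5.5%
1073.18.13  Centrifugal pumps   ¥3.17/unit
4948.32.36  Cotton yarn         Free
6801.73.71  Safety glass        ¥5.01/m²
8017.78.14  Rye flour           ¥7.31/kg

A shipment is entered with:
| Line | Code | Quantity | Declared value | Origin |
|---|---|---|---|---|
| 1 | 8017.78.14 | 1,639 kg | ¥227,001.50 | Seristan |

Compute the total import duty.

¥11,981.09

Line 1 (8017.78.14, Seristan, 1,639 kg, ¥227,001.50):
Base rate for 8017.78.14 is ¥7.31/kg.
Duty = 1,639 × ¥7.31 = ¥11,981.09.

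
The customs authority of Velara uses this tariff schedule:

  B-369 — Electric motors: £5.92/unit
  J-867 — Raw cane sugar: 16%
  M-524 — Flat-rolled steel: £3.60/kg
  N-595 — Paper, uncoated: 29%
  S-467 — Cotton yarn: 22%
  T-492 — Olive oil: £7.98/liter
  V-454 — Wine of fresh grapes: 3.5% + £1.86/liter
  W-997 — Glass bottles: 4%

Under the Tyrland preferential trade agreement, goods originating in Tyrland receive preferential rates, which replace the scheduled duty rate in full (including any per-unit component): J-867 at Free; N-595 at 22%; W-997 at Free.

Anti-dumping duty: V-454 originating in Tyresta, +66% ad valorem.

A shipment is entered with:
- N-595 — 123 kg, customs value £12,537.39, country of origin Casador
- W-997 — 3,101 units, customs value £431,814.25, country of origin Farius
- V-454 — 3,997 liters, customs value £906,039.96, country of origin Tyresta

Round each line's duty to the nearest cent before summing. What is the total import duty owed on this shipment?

£658,040.60

Line 1 (N-595, Casador, 123 kg, £12,537.39):
Base rate for N-595 is 29%.
N-595 has an FTA preferential rate, but origin Casador is not Tyrland; base rate stands.
Duty = £12,537.39 × 29% = £3,635.84.
Line 2 (W-997, Farius, 3,101 units, £431,814.25):
Base rate for W-997 is 4%.
W-997 has an FTA preferential rate, but origin Farius is not Tyrland; base rate stands.
Duty = £431,814.25 × 4% = £17,272.57.
Line 3 (V-454, Tyresta, 3,997 liters, £906,039.96):
Base rate for V-454 is 3.5% + £1.86/liter.
Additional duty on V-454 from Tyresta: +66%. Applied ad valorem rate: 3.5% + 66% = 69.5%.
Duty = £906,039.96 × 69.5% + 3,997 × £1.86 = £637,132.19.
Total = £3,635.84 + £17,272.57 + £637,132.19 = £658,040.60.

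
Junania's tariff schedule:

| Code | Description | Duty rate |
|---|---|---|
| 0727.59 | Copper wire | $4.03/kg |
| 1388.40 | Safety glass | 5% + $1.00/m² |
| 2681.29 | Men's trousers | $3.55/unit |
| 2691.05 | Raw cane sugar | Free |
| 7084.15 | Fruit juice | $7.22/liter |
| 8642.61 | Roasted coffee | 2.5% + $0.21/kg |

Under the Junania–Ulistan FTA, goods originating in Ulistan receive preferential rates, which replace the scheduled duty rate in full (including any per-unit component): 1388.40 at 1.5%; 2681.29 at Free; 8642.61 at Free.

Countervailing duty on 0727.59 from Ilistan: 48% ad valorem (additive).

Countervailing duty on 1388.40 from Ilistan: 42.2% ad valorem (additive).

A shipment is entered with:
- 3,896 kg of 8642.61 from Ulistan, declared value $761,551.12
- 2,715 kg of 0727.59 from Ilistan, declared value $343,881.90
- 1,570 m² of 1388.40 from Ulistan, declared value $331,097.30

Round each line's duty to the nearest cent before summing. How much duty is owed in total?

$180,971.22

Line 1 (8642.61, Ulistan, 3,896 kg, $761,551.12):
Base rate for 8642.61 is 2.5% + $0.21/kg.
Origin Ulistan qualifies under the Junania–Ulistan agreement and 8642.61 is covered: preferential rate Free applies instead.
Duty = $761,551.12 × 0% = $0.00.
Line 2 (0727.59, Ilistan, 2,715 kg, $343,881.90):
Base rate for 0727.59 is $4.03/kg.
Additional duty on 0727.59 from Ilistan: +48% ad valorem. Applied ad valorem rate = 48%.
Duty = $343,881.90 × 48% + 2,715 × $4.03 = $176,004.76.
Line 3 (1388.40, Ulistan, 1,570 m², $331,097.30):
Base rate for 1388.40 is 5% + $1.00/m².
Origin Ulistan qualifies under the Junania–Ulistan agreement and 1388.40 is covered: preferential rate 1.5% applies instead.
The additional-duty order on 1388.40 targets Ilistan, not Ulistan; it does not apply.
Duty = $331,097.30 × 1.5% = $4,966.46.
Total = $0.00 + $176,004.76 + $4,966.46 = $180,971.22.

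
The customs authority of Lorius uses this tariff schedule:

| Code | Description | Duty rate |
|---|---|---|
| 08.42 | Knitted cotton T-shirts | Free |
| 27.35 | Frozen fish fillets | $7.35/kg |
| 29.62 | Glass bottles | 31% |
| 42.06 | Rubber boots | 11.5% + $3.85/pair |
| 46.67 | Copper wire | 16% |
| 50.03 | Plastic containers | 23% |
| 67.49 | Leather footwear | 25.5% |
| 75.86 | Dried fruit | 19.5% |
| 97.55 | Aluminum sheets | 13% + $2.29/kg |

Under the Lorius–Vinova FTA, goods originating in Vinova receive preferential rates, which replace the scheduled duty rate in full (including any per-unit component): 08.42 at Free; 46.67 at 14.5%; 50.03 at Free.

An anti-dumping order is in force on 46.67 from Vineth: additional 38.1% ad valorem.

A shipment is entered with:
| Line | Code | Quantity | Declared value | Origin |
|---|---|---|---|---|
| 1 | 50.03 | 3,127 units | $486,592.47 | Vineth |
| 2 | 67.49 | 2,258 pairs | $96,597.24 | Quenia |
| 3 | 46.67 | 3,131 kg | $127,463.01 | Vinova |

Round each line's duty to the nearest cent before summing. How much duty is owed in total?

Line 1 (50.03, Vineth, 3,127 units, $486,592.47):
Base rate for 50.03 is 23%.
50.03 has an FTA preferential rate, but origin Vineth is not Vinova; base rate stands.
Duty = $486,592.47 × 23% = $111,916.27.
Line 2 (67.49, Quenia, 2,258 pairs, $96,597.24):
Base rate for 67.49 is 25.5%.
Duty = $96,597.24 × 25.5% = $24,632.30.
Line 3 (46.67, Vinova, 3,131 kg, $127,463.01):
Base rate for 46.67 is 16%.
Origin Vinova qualifies under the Lorius–Vinova agreement and 46.67 is covered: preferential rate 14.5% applies instead.
The additional-duty order on 46.67 targets Vineth, not Vinova; it does not apply.
Duty = $127,463.01 × 14.5% = $18,482.14.
Total = $111,916.27 + $24,632.30 + $18,482.14 = $155,030.71.

$155,030.71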